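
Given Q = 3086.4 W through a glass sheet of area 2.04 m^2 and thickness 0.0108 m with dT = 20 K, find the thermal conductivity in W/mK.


Fourier's law rearranged: k = Q * t / (A * dT)
  Numerator = 3086.4 * 0.0108 = 33.33312
  Denominator = 2.04 * 20 = 40.8
  k = 33.33312 / 40.8 = 0.817 W/mK

0.817 W/mK


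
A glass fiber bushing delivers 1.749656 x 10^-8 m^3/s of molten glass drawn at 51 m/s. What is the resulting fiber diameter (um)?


Cross-sectional area from continuity:
  A = Q / v = 1.749656 x 10^-8 / 51 = 3.430698 x 10^-10 m^2
Diameter from circular cross-section:
  d = sqrt(4A / pi) * 10^6 (m -> um)
  d = sqrt(4 * 3.430698 x 10^-10 / pi) * 10^6 = 20.9 um

20.9 um


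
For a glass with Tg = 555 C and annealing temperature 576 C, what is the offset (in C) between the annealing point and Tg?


Offset = T_anneal - Tg:
  offset = 576 - 555 = 21 C

21 C


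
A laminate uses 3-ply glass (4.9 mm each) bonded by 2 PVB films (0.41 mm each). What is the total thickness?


Total thickness = glass contribution + PVB contribution
  Glass: 3 * 4.9 = 14.7 mm
  PVB: 2 * 0.41 = 0.82 mm
  Total = 14.7 + 0.82 = 15.52 mm

15.52 mm


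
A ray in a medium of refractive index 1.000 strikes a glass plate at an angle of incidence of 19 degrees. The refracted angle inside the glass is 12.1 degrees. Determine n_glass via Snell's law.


Apply Snell's law: n1 * sin(theta1) = n2 * sin(theta2)
  n2 = n1 * sin(theta1) / sin(theta2)
  sin(19) = 0.325568
  sin(12.1) = 0.209619
  n2 = 1.000 * 0.325568 / 0.209619 = 1.5531

1.5531


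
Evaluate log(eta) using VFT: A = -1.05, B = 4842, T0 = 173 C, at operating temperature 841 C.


VFT equation: log(eta) = A + B / (T - T0)
  T - T0 = 841 - 173 = 668
  B / (T - T0) = 4842 / 668 = 7.249
  log(eta) = -1.05 + 7.249 = 6.199

6.199


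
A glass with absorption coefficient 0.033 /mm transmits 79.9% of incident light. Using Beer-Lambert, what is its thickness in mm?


Rearrange T = exp(-alpha * thickness):
  thickness = -ln(T) / alpha
  T = 79.9/100 = 0.799
  ln(T) = -0.22439
  -ln(T) = 0.22439
  thickness = 0.22439 / 0.033 = 6.8 mm

6.8 mm


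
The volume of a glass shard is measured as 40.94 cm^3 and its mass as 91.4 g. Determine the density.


Use the definition of density:
  rho = mass / volume
  rho = 91.4 / 40.94 = 2.233 g/cm^3

2.233 g/cm^3


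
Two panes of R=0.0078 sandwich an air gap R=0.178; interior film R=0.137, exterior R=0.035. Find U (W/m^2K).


Total thermal resistance (series):
  R_total = R_in + R_glass + R_air + R_glass + R_out
  R_total = 0.137 + 0.0078 + 0.178 + 0.0078 + 0.035 = 0.3656 m^2K/W
U-value = 1 / R_total = 1 / 0.3656 = 2.735 W/m^2K

2.735 W/m^2K


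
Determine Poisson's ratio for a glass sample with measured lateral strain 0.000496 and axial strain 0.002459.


Poisson's ratio: nu = lateral strain / axial strain
  nu = 0.000496 / 0.002459 = 0.2017

0.2017


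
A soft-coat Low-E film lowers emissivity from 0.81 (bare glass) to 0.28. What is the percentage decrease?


Percentage reduction = (1 - coated/uncoated) * 100
  Ratio = 0.28 / 0.81 = 0.3457
  Reduction = (1 - 0.3457) * 100 = 65.4%

65.4%


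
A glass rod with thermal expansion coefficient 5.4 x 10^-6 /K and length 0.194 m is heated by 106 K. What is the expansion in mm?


Thermal expansion formula: dL = alpha * L0 * dT
  dL = (5.4 x 10^-6) * 0.194 * 106 = 0.00011105 m
Convert to mm: 0.00011105 * 1000 = 0.111 mm

0.111 mm


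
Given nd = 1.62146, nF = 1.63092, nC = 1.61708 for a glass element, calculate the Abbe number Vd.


Abbe number formula: Vd = (nd - 1) / (nF - nC)
  nd - 1 = 1.62146 - 1 = 0.62146
  nF - nC = 1.63092 - 1.61708 = 0.01384
  Vd = 0.62146 / 0.01384 = 44.9

44.9


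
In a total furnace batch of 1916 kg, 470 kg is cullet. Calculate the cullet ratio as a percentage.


Cullet ratio = (cullet mass / total batch mass) * 100
  Ratio = 470 / 1916 * 100 = 24.53%

24.53%


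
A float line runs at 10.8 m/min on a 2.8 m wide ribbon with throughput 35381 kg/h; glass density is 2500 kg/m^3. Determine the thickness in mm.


Ribbon cross-section from mass balance:
  Volume rate = throughput / density = 35381 / 2500 = 14.1524 m^3/h
  thickness = volume rate / (speed * 60 * width), i.e.
  thickness = throughput / (60 * speed * width * density) * 1000
  thickness = 35381 / (60 * 10.8 * 2.8 * 2500) * 1000 = 7.8 mm

7.8 mm


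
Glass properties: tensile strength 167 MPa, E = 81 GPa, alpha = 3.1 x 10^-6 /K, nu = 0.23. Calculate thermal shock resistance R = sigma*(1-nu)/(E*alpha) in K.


Thermal shock resistance: R = sigma * (1 - nu) / (E * alpha)
  Numerator = 167 * (1 - 0.23) = 128.59
  Denominator = 81 * 1000 * (3.1 x 10^-6) = 0.2511
  R = 128.59 / 0.2511 = 512.1 K

512.1 K


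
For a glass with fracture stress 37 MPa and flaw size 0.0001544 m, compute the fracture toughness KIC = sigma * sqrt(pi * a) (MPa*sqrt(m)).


Fracture toughness: KIC = sigma * sqrt(pi * a)
  pi * a = pi * 0.0001544 = 0.000485062
  sqrt(pi * a) = 0.022024
  KIC = 37 * 0.022024 = 0.815 MPa*sqrt(m)

0.815 MPa*sqrt(m)


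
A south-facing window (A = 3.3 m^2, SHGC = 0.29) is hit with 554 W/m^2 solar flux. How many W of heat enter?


Solar heat gain: Q = Area * SHGC * Irradiance
  Q = 3.3 * 0.29 * 554 = 530.2 W

530.2 W


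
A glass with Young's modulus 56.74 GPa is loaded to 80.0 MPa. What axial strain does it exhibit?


Rearrange E = sigma / epsilon:
  epsilon = sigma / E
  E (MPa) = 56.74 * 1000 = 56740
  epsilon = 80.0 / 56740 = 0.00141

0.00141


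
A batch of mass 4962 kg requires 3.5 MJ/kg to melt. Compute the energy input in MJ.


Total energy = mass * specific energy
  E = 4962 * 3.5 = 17367 MJ

17367 MJ


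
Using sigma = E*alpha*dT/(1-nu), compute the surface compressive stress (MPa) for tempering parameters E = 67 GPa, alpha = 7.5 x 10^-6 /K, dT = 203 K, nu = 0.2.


Tempering stress: sigma = E * alpha * dT / (1 - nu)
  E (MPa) = 67 * 1000 = 67000
  Numerator = 67000 * (7.5 x 10^-6) * 203 = 102.0075
  Denominator = 1 - 0.2 = 0.8
  sigma = 102.0075 / 0.8 = 127.5 MPa

127.5 MPa


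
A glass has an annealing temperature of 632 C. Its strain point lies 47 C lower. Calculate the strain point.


Strain point = annealing point - difference:
  T_strain = 632 - 47 = 585 C

585 C


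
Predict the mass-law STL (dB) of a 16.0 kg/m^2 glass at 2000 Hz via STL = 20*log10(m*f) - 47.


Mass law: STL = 20 * log10(m * f) - 47
  m * f = 16.0 * 2000 = 32000
  log10(32000) = 4.50515
  STL = 20 * 4.50515 - 47 = 90.103 - 47 = 43.1 dB

43.1 dB


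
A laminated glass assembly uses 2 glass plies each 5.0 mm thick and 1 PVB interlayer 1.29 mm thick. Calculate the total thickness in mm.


Total thickness = glass contribution + PVB contribution
  Glass: 2 * 5.0 = 10.0 mm
  PVB: 1 * 1.29 = 1.29 mm
  Total = 10.0 + 1.29 = 11.29 mm

11.29 mm


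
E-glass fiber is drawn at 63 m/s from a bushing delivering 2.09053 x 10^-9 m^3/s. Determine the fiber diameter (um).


Cross-sectional area from continuity:
  A = Q / v = 2.09053 x 10^-9 / 63 = 3.318302 x 10^-11 m^2
Diameter from circular cross-section:
  d = sqrt(4A / pi) * 10^6 (m -> um)
  d = sqrt(4 * 3.318302 x 10^-11 / pi) * 10^6 = 6.5 um

6.5 um


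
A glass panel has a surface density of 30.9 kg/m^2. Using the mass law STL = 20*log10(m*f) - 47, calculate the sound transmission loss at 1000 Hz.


Mass law: STL = 20 * log10(m * f) - 47
  m * f = 30.9 * 1000 = 30900
  log10(30900) = 4.48996
  STL = 20 * 4.48996 - 47 = 89.7992 - 47 = 42.8 dB

42.8 dB


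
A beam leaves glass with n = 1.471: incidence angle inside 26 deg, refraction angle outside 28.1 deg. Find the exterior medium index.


Apply Snell's law: n1 * sin(theta1) = n2 * sin(theta2)
  n2 = n1 * sin(theta1) / sin(theta2)
  sin(26) = 0.438371
  sin(28.1) = 0.471012
  n2 = 1.471 * 0.438371 / 0.471012 = 1.3691

1.3691


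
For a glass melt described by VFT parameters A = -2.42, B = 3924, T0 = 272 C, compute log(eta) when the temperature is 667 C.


VFT equation: log(eta) = A + B / (T - T0)
  T - T0 = 667 - 272 = 395
  B / (T - T0) = 3924 / 395 = 9.934
  log(eta) = -2.42 + 9.934 = 7.514

7.514


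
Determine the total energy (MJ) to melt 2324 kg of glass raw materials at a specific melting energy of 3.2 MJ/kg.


Total energy = mass * specific energy
  E = 2324 * 3.2 = 7436.8 MJ

7436.8 MJ


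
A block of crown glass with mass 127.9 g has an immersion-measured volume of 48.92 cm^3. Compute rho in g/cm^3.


Use the definition of density:
  rho = mass / volume
  rho = 127.9 / 48.92 = 2.614 g/cm^3

2.614 g/cm^3


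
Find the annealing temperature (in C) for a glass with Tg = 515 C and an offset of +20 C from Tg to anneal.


The annealing temperature is Tg plus the offset:
  T_anneal = 515 + 20 = 535 C

535 C


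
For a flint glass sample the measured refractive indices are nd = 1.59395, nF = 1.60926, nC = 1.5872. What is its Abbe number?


Abbe number formula: Vd = (nd - 1) / (nF - nC)
  nd - 1 = 1.59395 - 1 = 0.59395
  nF - nC = 1.60926 - 1.5872 = 0.02206
  Vd = 0.59395 / 0.02206 = 26.92

26.92


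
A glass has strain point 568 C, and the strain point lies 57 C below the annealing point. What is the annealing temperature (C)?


T_anneal = T_strain + gap:
  T_anneal = 568 + 57 = 625 C

625 C


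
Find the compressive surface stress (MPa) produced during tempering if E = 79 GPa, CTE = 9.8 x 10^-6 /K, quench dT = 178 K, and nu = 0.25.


Tempering stress: sigma = E * alpha * dT / (1 - nu)
  E (MPa) = 79 * 1000 = 79000
  Numerator = 79000 * (9.8 x 10^-6) * 178 = 137.8076
  Denominator = 1 - 0.25 = 0.75
  sigma = 137.8076 / 0.75 = 183.7 MPa

183.7 MPa


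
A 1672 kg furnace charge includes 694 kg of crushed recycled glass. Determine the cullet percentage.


Cullet ratio = (cullet mass / total batch mass) * 100
  Ratio = 694 / 1672 * 100 = 41.51%

41.51%


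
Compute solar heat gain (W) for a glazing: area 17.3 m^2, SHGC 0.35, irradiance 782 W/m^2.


Solar heat gain: Q = Area * SHGC * Irradiance
  Q = 17.3 * 0.35 * 782 = 4735 W

4735 W


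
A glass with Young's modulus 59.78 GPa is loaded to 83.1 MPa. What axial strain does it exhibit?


Rearrange E = sigma / epsilon:
  epsilon = sigma / E
  E (MPa) = 59.78 * 1000 = 59780
  epsilon = 83.1 / 59780 = 0.00139

0.00139


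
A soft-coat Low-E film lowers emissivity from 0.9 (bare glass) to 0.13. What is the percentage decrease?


Percentage reduction = (1 - coated/uncoated) * 100
  Ratio = 0.13 / 0.9 = 0.1444
  Reduction = (1 - 0.1444) * 100 = 85.6%

85.6%


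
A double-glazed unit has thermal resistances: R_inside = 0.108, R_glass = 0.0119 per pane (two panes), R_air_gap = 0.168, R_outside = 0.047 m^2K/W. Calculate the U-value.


Total thermal resistance (series):
  R_total = R_in + R_glass + R_air + R_glass + R_out
  R_total = 0.108 + 0.0119 + 0.168 + 0.0119 + 0.047 = 0.3468 m^2K/W
U-value = 1 / R_total = 1 / 0.3468 = 2.884 W/m^2K

2.884 W/m^2K


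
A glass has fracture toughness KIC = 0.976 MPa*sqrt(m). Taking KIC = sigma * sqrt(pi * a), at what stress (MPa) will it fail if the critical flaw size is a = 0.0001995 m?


Rearrange KIC = sigma * sqrt(pi * a):
  sigma = KIC / sqrt(pi * a)
  sqrt(pi * 0.0001995) = 0.025035
  sigma = 0.976 / 0.025035 = 38.99 MPa

38.99 MPa


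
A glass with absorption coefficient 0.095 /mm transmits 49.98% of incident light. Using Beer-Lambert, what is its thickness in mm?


Rearrange T = exp(-alpha * thickness):
  thickness = -ln(T) / alpha
  T = 49.98/100 = 0.4998
  ln(T) = -0.69355
  -ln(T) = 0.69355
  thickness = 0.69355 / 0.095 = 7.3 mm

7.3 mm


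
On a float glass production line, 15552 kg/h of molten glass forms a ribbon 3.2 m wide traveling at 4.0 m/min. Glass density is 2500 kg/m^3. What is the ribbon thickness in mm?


Ribbon cross-section from mass balance:
  Volume rate = throughput / density = 15552 / 2500 = 6.2208 m^3/h
  thickness = volume rate / (speed * 60 * width), i.e.
  thickness = throughput / (60 * speed * width * density) * 1000
  thickness = 15552 / (60 * 4.0 * 3.2 * 2500) * 1000 = 8.1 mm

8.1 mm


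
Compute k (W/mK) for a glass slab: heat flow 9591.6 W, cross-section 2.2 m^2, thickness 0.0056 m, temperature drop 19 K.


Fourier's law rearranged: k = Q * t / (A * dT)
  Numerator = 9591.6 * 0.0056 = 53.71296
  Denominator = 2.2 * 19 = 41.8
  k = 53.71296 / 41.8 = 1.285 W/mK

1.285 W/mK


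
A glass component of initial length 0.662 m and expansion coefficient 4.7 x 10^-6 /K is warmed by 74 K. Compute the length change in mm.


Thermal expansion formula: dL = alpha * L0 * dT
  dL = (4.7 x 10^-6) * 0.662 * 74 = 0.00023024 m
Convert to mm: 0.00023024 * 1000 = 0.2302 mm

0.2302 mm


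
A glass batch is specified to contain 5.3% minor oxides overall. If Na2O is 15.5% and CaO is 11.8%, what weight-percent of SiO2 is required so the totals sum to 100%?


Known pieces sum to 100%:
  SiO2 = 100 - (others + Na2O + CaO)
  SiO2 = 100 - (5.3 + 15.5 + 11.8) = 67.4%

67.4%


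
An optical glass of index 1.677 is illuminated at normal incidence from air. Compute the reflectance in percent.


Fresnel reflectance at normal incidence:
  R = ((n - 1)/(n + 1))^2
  (n - 1)/(n + 1) = (1.677 - 1)/(1.677 + 1) = 0.252895
  R = 0.252895^2 = 0.0639559
  R(%) = 0.0639559 * 100 = 6.396%

6.396%


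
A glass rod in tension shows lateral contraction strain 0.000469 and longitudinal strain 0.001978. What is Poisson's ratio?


Poisson's ratio: nu = lateral strain / axial strain
  nu = 0.000469 / 0.001978 = 0.2371

0.2371


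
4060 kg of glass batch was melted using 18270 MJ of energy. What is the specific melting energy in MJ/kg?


Rearrange E = m * s for s:
  s = E / m
  s = 18270 / 4060 = 4.5 MJ/kg

4.5 MJ/kg


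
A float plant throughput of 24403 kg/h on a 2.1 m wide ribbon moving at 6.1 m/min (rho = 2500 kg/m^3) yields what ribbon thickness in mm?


Ribbon cross-section from mass balance:
  Volume rate = throughput / density = 24403 / 2500 = 9.7612 m^3/h
  thickness = volume rate / (speed * 60 * width), i.e.
  thickness = throughput / (60 * speed * width * density) * 1000
  thickness = 24403 / (60 * 6.1 * 2.1 * 2500) * 1000 = 12.7 mm

12.7 mm


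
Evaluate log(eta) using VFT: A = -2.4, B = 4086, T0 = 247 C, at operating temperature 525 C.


VFT equation: log(eta) = A + B / (T - T0)
  T - T0 = 525 - 247 = 278
  B / (T - T0) = 4086 / 278 = 14.698
  log(eta) = -2.4 + 14.698 = 12.298

12.298


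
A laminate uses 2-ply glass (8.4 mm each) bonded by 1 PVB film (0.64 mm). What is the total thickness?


Total thickness = glass contribution + PVB contribution
  Glass: 2 * 8.4 = 16.8 mm
  PVB: 1 * 0.64 = 0.64 mm
  Total = 16.8 + 0.64 = 17.44 mm

17.44 mm


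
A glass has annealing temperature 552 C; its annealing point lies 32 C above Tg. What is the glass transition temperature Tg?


Rearrange T_anneal = Tg + offset for Tg:
  Tg = T_anneal - offset = 552 - 32 = 520 C

520 C


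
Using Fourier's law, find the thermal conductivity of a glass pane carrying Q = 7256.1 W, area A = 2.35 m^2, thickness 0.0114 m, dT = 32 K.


Fourier's law rearranged: k = Q * t / (A * dT)
  Numerator = 7256.1 * 0.0114 = 82.71954
  Denominator = 2.35 * 32 = 75.2
  k = 82.71954 / 75.2 = 1.1 W/mK

1.1 W/mK


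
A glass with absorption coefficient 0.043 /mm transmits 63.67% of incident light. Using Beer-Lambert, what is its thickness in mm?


Rearrange T = exp(-alpha * thickness):
  thickness = -ln(T) / alpha
  T = 63.67/100 = 0.6367
  ln(T) = -0.45146
  -ln(T) = 0.45146
  thickness = 0.45146 / 0.043 = 10.5 mm

10.5 mm


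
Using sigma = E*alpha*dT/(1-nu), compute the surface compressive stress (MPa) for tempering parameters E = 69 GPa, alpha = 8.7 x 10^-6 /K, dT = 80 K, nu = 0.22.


Tempering stress: sigma = E * alpha * dT / (1 - nu)
  E (MPa) = 69 * 1000 = 69000
  Numerator = 69000 * (8.7 x 10^-6) * 80 = 48.024
  Denominator = 1 - 0.22 = 0.78
  sigma = 48.024 / 0.78 = 61.6 MPa

61.6 MPa


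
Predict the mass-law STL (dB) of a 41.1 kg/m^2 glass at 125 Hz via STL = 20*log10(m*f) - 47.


Mass law: STL = 20 * log10(m * f) - 47
  m * f = 41.1 * 125 = 5137.5
  log10(5137.5) = 3.71075
  STL = 20 * 3.71075 - 47 = 74.215 - 47 = 27.2 dB

27.2 dB


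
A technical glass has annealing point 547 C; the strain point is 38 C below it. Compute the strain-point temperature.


Strain point = annealing point - difference:
  T_strain = 547 - 38 = 509 C

509 C


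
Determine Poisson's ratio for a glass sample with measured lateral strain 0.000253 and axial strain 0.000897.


Poisson's ratio: nu = lateral strain / axial strain
  nu = 0.000253 / 0.000897 = 0.2821

0.2821


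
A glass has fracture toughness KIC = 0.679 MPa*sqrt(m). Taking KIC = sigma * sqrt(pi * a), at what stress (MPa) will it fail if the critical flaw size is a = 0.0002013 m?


Rearrange KIC = sigma * sqrt(pi * a):
  sigma = KIC / sqrt(pi * a)
  sqrt(pi * 0.0002013) = 0.025148
  sigma = 0.679 / 0.025148 = 27.0 MPa

27.0 MPa


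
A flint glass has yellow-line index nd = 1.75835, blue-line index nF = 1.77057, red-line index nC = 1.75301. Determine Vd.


Abbe number formula: Vd = (nd - 1) / (nF - nC)
  nd - 1 = 1.75835 - 1 = 0.75835
  nF - nC = 1.77057 - 1.75301 = 0.01756
  Vd = 0.75835 / 0.01756 = 43.19

43.19


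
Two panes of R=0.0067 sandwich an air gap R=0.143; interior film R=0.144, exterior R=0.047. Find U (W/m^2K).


Total thermal resistance (series):
  R_total = R_in + R_glass + R_air + R_glass + R_out
  R_total = 0.144 + 0.0067 + 0.143 + 0.0067 + 0.047 = 0.3474 m^2K/W
U-value = 1 / R_total = 1 / 0.3474 = 2.879 W/m^2K

2.879 W/m^2K


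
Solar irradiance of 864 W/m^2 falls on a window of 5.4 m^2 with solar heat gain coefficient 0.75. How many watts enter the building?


Solar heat gain: Q = Area * SHGC * Irradiance
  Q = 5.4 * 0.75 * 864 = 3499.2 W

3499.2 W


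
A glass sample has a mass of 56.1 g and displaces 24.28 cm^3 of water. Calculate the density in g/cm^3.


Use the definition of density:
  rho = mass / volume
  rho = 56.1 / 24.28 = 2.311 g/cm^3

2.311 g/cm^3


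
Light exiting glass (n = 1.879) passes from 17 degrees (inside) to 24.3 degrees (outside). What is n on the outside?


Apply Snell's law: n1 * sin(theta1) = n2 * sin(theta2)
  n2 = n1 * sin(theta1) / sin(theta2)
  sin(17) = 0.292372
  sin(24.3) = 0.411514
  n2 = 1.879 * 0.292372 / 0.411514 = 1.335

1.335


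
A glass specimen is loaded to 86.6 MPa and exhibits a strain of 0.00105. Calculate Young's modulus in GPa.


Young's modulus: E = stress / strain
  E = 86.6 MPa / 0.00105 = 82476.19 MPa
Convert to GPa: 82476.19 / 1000 = 82.48 GPa

82.48 GPa


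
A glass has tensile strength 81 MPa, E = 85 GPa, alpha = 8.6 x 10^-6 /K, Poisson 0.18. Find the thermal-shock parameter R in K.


Thermal shock resistance: R = sigma * (1 - nu) / (E * alpha)
  Numerator = 81 * (1 - 0.18) = 66.42
  Denominator = 85 * 1000 * (8.6 x 10^-6) = 0.731
  R = 66.42 / 0.731 = 90.9 K

90.9 K


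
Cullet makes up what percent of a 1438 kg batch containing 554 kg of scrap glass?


Cullet ratio = (cullet mass / total batch mass) * 100
  Ratio = 554 / 1438 * 100 = 38.53%

38.53%


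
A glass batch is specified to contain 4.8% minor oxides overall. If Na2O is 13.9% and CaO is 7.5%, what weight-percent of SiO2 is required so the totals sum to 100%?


Known pieces sum to 100%:
  SiO2 = 100 - (others + Na2O + CaO)
  SiO2 = 100 - (4.8 + 13.9 + 7.5) = 73.8%

73.8%


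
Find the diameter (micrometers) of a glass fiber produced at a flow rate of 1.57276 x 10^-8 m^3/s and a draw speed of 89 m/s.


Cross-sectional area from continuity:
  A = Q / v = 1.57276 x 10^-8 / 89 = 1.767146 x 10^-10 m^2
Diameter from circular cross-section:
  d = sqrt(4A / pi) * 10^6 (m -> um)
  d = sqrt(4 * 1.767146 x 10^-10 / pi) * 10^6 = 15.0 um

15.0 um


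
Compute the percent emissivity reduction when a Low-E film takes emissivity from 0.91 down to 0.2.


Percentage reduction = (1 - coated/uncoated) * 100
  Ratio = 0.2 / 0.91 = 0.2198
  Reduction = (1 - 0.2198) * 100 = 78.0%

78.0%


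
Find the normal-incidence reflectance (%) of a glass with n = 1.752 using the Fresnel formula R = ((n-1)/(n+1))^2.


Fresnel reflectance at normal incidence:
  R = ((n - 1)/(n + 1))^2
  (n - 1)/(n + 1) = (1.752 - 1)/(1.752 + 1) = 0.273256
  R = 0.273256^2 = 0.0746688
  R(%) = 0.0746688 * 100 = 7.467%

7.467%


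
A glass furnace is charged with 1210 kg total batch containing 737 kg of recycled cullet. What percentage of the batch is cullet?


Cullet ratio = (cullet mass / total batch mass) * 100
  Ratio = 737 / 1210 * 100 = 60.91%

60.91%


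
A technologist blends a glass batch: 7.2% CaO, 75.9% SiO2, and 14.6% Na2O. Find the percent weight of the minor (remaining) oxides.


Sum the three major oxides:
  SiO2 + Na2O + CaO = 75.9 + 14.6 + 7.2 = 97.7%
Subtract from 100%:
  Others = 100 - 97.7 = 2.3%

2.3%


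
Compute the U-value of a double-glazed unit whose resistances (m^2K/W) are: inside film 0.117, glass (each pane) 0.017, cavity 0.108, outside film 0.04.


Total thermal resistance (series):
  R_total = R_in + R_glass + R_air + R_glass + R_out
  R_total = 0.117 + 0.017 + 0.108 + 0.017 + 0.04 = 0.299 m^2K/W
U-value = 1 / R_total = 1 / 0.299 = 3.344 W/m^2K

3.344 W/m^2K


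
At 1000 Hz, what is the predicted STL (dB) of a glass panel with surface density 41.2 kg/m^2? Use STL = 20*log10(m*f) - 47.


Mass law: STL = 20 * log10(m * f) - 47
  m * f = 41.2 * 1000 = 41200
  log10(41200) = 4.6149
  STL = 20 * 4.6149 - 47 = 92.298 - 47 = 45.3 dB

45.3 dB


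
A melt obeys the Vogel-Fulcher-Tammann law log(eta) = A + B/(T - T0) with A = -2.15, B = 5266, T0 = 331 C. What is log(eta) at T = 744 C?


VFT equation: log(eta) = A + B / (T - T0)
  T - T0 = 744 - 331 = 413
  B / (T - T0) = 5266 / 413 = 12.751
  log(eta) = -2.15 + 12.751 = 10.601

10.601


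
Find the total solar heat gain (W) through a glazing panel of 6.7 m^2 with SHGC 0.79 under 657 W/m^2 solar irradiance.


Solar heat gain: Q = Area * SHGC * Irradiance
  Q = 6.7 * 0.79 * 657 = 3477.5 W

3477.5 W


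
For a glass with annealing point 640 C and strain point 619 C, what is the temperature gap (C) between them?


Gap = T_anneal - T_strain:
  gap = 640 - 619 = 21 C

21 C


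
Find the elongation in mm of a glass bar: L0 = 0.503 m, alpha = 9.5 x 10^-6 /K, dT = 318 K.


Thermal expansion formula: dL = alpha * L0 * dT
  dL = (9.5 x 10^-6) * 0.503 * 318 = 0.00151956 m
Convert to mm: 0.00151956 * 1000 = 1.5196 mm

1.5196 mm


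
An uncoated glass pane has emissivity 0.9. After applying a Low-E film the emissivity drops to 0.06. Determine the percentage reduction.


Percentage reduction = (1 - coated/uncoated) * 100
  Ratio = 0.06 / 0.9 = 0.0667
  Reduction = (1 - 0.0667) * 100 = 93.3%

93.3%


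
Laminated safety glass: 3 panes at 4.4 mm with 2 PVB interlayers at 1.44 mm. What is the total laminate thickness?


Total thickness = glass contribution + PVB contribution
  Glass: 3 * 4.4 = 13.2 mm
  PVB: 2 * 1.44 = 2.88 mm
  Total = 13.2 + 2.88 = 16.08 mm

16.08 mm


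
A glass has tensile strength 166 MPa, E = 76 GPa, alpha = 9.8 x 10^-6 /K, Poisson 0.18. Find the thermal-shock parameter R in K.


Thermal shock resistance: R = sigma * (1 - nu) / (E * alpha)
  Numerator = 166 * (1 - 0.18) = 136.12
  Denominator = 76 * 1000 * (9.8 x 10^-6) = 0.7448
  R = 136.12 / 0.7448 = 182.8 K

182.8 K


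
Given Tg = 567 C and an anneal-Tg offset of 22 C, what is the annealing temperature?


The annealing temperature is Tg plus the offset:
  T_anneal = 567 + 22 = 589 C

589 C


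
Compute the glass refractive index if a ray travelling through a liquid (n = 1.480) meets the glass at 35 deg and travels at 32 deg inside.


Apply Snell's law: n1 * sin(theta1) = n2 * sin(theta2)
  n2 = n1 * sin(theta1) / sin(theta2)
  sin(35) = 0.573576
  sin(32) = 0.529919
  n2 = 1.480 * 0.573576 / 0.529919 = 1.6019

1.6019


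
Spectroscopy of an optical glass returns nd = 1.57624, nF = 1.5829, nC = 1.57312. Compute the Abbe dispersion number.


Abbe number formula: Vd = (nd - 1) / (nF - nC)
  nd - 1 = 1.57624 - 1 = 0.57624
  nF - nC = 1.5829 - 1.57312 = 0.00978
  Vd = 0.57624 / 0.00978 = 58.92

58.92


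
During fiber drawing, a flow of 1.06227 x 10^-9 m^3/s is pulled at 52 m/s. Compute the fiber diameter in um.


Cross-sectional area from continuity:
  A = Q / v = 1.06227 x 10^-9 / 52 = 2.042827 x 10^-11 m^2
Diameter from circular cross-section:
  d = sqrt(4A / pi) * 10^6 (m -> um)
  d = sqrt(4 * 2.042827 x 10^-11 / pi) * 10^6 = 5.1 um

5.1 um


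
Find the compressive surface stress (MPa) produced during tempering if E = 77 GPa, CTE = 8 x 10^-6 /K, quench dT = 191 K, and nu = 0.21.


Tempering stress: sigma = E * alpha * dT / (1 - nu)
  E (MPa) = 77 * 1000 = 77000
  Numerator = 77000 * (8 x 10^-6) * 191 = 117.656
  Denominator = 1 - 0.21 = 0.79
  sigma = 117.656 / 0.79 = 148.9 MPa

148.9 MPa


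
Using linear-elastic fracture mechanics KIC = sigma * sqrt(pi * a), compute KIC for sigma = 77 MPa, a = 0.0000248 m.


Fracture toughness: KIC = sigma * sqrt(pi * a)
  pi * a = pi * 0.0000248 = 0.000077911
  sqrt(pi * a) = 0.008827
  KIC = 77 * 0.008827 = 0.68 MPa*sqrt(m)

0.68 MPa*sqrt(m)


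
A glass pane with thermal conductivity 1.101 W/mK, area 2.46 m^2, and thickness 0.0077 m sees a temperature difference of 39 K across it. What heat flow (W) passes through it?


Fourier's law: Q = k * A * dT / t
  Q = 1.101 * 2.46 * 39 / 0.0077
  Q = 105.62994 / 0.0077 = 13718.2 W

13718.2 W


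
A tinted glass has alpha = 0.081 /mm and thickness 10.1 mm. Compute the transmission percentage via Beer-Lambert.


Beer-Lambert law: T = exp(-alpha * thickness)
  exponent = -0.081 * 10.1 = -0.8181
  T = exp(-0.8181) = 0.4413
  Percentage = 0.4413 * 100 = 44.13%

44.13%


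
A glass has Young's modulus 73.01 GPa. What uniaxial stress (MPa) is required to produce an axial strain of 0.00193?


Rearrange E = sigma / epsilon:
  sigma = E * epsilon
  E (MPa) = 73.01 * 1000 = 73010
  sigma = 73010 * 0.00193 = 140.91 MPa

140.91 MPa


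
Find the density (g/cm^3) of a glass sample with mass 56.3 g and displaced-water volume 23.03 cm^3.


Use the definition of density:
  rho = mass / volume
  rho = 56.3 / 23.03 = 2.445 g/cm^3

2.445 g/cm^3


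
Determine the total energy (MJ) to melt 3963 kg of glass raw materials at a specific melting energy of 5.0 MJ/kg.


Total energy = mass * specific energy
  E = 3963 * 5.0 = 19815 MJ

19815 MJ


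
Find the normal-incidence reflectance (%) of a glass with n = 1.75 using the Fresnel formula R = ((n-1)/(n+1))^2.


Fresnel reflectance at normal incidence:
  R = ((n - 1)/(n + 1))^2
  (n - 1)/(n + 1) = (1.75 - 1)/(1.75 + 1) = 0.272727
  R = 0.272727^2 = 0.07438
  R(%) = 0.07438 * 100 = 7.438%

7.438%


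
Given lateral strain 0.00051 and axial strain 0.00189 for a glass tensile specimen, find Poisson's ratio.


Poisson's ratio: nu = lateral strain / axial strain
  nu = 0.00051 / 0.00189 = 0.2698

0.2698


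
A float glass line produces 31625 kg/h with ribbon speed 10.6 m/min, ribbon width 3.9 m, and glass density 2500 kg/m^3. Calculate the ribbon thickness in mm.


Ribbon cross-section from mass balance:
  Volume rate = throughput / density = 31625 / 2500 = 12.65 m^3/h
  thickness = volume rate / (speed * 60 * width), i.e.
  thickness = throughput / (60 * speed * width * density) * 1000
  thickness = 31625 / (60 * 10.6 * 3.9 * 2500) * 1000 = 5.1 mm

5.1 mm


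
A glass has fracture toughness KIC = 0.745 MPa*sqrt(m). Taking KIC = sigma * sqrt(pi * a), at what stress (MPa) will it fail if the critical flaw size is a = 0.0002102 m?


Rearrange KIC = sigma * sqrt(pi * a):
  sigma = KIC / sqrt(pi * a)
  sqrt(pi * 0.0002102) = 0.025698
  sigma = 0.745 / 0.025698 = 28.99 MPa

28.99 MPa


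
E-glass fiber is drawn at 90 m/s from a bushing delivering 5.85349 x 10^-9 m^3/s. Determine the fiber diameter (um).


Cross-sectional area from continuity:
  A = Q / v = 5.85349 x 10^-9 / 90 = 6.503878 x 10^-11 m^2
Diameter from circular cross-section:
  d = sqrt(4A / pi) * 10^6 (m -> um)
  d = sqrt(4 * 6.503878 x 10^-11 / pi) * 10^6 = 9.1 um

9.1 um


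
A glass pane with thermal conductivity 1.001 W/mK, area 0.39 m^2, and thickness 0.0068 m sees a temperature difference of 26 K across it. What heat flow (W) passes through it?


Fourier's law: Q = k * A * dT / t
  Q = 1.001 * 0.39 * 26 / 0.0068
  Q = 10.15014 / 0.0068 = 1492.7 W

1492.7 W


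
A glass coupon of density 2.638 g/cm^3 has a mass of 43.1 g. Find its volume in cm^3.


Rearrange rho = m / V:
  V = m / rho
  V = 43.1 / 2.638 = 16.338 cm^3

16.338 cm^3


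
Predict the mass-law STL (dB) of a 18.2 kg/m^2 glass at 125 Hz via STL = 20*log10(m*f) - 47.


Mass law: STL = 20 * log10(m * f) - 47
  m * f = 18.2 * 125 = 2275
  log10(2275) = 3.35698
  STL = 20 * 3.35698 - 47 = 67.1396 - 47 = 20.1 dB

20.1 dB


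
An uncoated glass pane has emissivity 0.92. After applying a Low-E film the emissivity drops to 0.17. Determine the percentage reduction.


Percentage reduction = (1 - coated/uncoated) * 100
  Ratio = 0.17 / 0.92 = 0.1848
  Reduction = (1 - 0.1848) * 100 = 81.5%

81.5%


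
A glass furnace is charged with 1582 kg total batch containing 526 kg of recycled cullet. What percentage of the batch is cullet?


Cullet ratio = (cullet mass / total batch mass) * 100
  Ratio = 526 / 1582 * 100 = 33.25%

33.25%


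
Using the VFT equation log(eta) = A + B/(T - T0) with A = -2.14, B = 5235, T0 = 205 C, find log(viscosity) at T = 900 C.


VFT equation: log(eta) = A + B / (T - T0)
  T - T0 = 900 - 205 = 695
  B / (T - T0) = 5235 / 695 = 7.532
  log(eta) = -2.14 + 7.532 = 5.392

5.392


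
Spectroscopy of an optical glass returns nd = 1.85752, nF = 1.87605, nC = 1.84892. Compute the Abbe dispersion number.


Abbe number formula: Vd = (nd - 1) / (nF - nC)
  nd - 1 = 1.85752 - 1 = 0.85752
  nF - nC = 1.87605 - 1.84892 = 0.02713
  Vd = 0.85752 / 0.02713 = 31.61

31.61


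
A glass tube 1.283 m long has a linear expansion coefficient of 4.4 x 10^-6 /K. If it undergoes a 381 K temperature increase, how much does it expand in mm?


Thermal expansion formula: dL = alpha * L0 * dT
  dL = (4.4 x 10^-6) * 1.283 * 381 = 0.00215082 m
Convert to mm: 0.00215082 * 1000 = 2.1508 mm

2.1508 mm


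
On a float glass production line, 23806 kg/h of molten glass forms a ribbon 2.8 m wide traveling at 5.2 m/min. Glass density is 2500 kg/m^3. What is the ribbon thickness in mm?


Ribbon cross-section from mass balance:
  Volume rate = throughput / density = 23806 / 2500 = 9.5224 m^3/h
  thickness = volume rate / (speed * 60 * width), i.e.
  thickness = throughput / (60 * speed * width * density) * 1000
  thickness = 23806 / (60 * 5.2 * 2.8 * 2500) * 1000 = 10.9 mm

10.9 mm


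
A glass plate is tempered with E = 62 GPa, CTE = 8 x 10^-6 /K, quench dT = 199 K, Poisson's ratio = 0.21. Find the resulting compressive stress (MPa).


Tempering stress: sigma = E * alpha * dT / (1 - nu)
  E (MPa) = 62 * 1000 = 62000
  Numerator = 62000 * (8 x 10^-6) * 199 = 98.704
  Denominator = 1 - 0.21 = 0.79
  sigma = 98.704 / 0.79 = 124.9 MPa

124.9 MPa


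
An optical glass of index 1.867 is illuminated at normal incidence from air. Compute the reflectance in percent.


Fresnel reflectance at normal incidence:
  R = ((n - 1)/(n + 1))^2
  (n - 1)/(n + 1) = (1.867 - 1)/(1.867 + 1) = 0.302407
  R = 0.302407^2 = 0.09145
  R(%) = 0.09145 * 100 = 9.145%

9.145%


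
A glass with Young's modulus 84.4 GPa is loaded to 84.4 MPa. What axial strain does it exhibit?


Rearrange E = sigma / epsilon:
  epsilon = sigma / E
  E (MPa) = 84.4 * 1000 = 84400
  epsilon = 84.4 / 84400 = 0.001

0.001


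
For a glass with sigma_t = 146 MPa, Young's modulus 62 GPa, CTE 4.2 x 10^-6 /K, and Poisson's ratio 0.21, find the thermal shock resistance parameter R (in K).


Thermal shock resistance: R = sigma * (1 - nu) / (E * alpha)
  Numerator = 146 * (1 - 0.21) = 115.34
  Denominator = 62 * 1000 * (4.2 x 10^-6) = 0.2604
  R = 115.34 / 0.2604 = 442.9 K

442.9 K


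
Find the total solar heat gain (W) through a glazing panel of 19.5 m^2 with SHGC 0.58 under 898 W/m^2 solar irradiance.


Solar heat gain: Q = Area * SHGC * Irradiance
  Q = 19.5 * 0.58 * 898 = 10156.4 W

10156.4 W


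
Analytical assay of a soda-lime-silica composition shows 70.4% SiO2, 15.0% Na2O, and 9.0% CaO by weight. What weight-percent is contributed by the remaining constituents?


Sum the three major oxides:
  SiO2 + Na2O + CaO = 70.4 + 15.0 + 9.0 = 94.4%
Subtract from 100%:
  Others = 100 - 94.4 = 5.6%

5.6%


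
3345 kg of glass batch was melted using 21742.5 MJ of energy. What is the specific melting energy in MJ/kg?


Rearrange E = m * s for s:
  s = E / m
  s = 21742.5 / 3345 = 6.5 MJ/kg

6.5 MJ/kg


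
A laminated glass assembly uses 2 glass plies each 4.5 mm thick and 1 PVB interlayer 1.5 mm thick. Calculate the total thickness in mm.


Total thickness = glass contribution + PVB contribution
  Glass: 2 * 4.5 = 9.0 mm
  PVB: 1 * 1.5 = 1.5 mm
  Total = 9.0 + 1.5 = 10.5 mm

10.5 mm


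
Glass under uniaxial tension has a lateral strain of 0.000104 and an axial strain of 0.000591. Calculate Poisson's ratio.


Poisson's ratio: nu = lateral strain / axial strain
  nu = 0.000104 / 0.000591 = 0.176

0.176


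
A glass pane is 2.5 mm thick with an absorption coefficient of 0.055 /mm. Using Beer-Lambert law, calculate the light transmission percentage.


Beer-Lambert law: T = exp(-alpha * thickness)
  exponent = -0.055 * 2.5 = -0.1375
  T = exp(-0.1375) = 0.8715
  Percentage = 0.8715 * 100 = 87.15%

87.15%


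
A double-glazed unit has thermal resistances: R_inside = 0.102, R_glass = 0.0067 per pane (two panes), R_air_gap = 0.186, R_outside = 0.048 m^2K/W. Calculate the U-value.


Total thermal resistance (series):
  R_total = R_in + R_glass + R_air + R_glass + R_out
  R_total = 0.102 + 0.0067 + 0.186 + 0.0067 + 0.048 = 0.3494 m^2K/W
U-value = 1 / R_total = 1 / 0.3494 = 2.862 W/m^2K

2.862 W/m^2K


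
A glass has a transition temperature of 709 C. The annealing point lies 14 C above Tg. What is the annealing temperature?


The annealing temperature is Tg plus the offset:
  T_anneal = 709 + 14 = 723 C

723 C


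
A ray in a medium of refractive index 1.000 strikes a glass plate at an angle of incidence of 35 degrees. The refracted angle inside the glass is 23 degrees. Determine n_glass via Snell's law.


Apply Snell's law: n1 * sin(theta1) = n2 * sin(theta2)
  n2 = n1 * sin(theta1) / sin(theta2)
  sin(35) = 0.573576
  sin(23) = 0.390731
  n2 = 1.000 * 0.573576 / 0.390731 = 1.468

1.468


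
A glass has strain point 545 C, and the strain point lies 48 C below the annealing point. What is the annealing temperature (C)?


T_anneal = T_strain + gap:
  T_anneal = 545 + 48 = 593 C

593 C


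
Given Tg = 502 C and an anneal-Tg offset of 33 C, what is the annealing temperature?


The annealing temperature is Tg plus the offset:
  T_anneal = 502 + 33 = 535 C

535 C


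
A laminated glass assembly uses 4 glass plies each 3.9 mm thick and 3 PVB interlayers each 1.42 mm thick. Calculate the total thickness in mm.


Total thickness = glass contribution + PVB contribution
  Glass: 4 * 3.9 = 15.6 mm
  PVB: 3 * 1.42 = 4.26 mm
  Total = 15.6 + 4.26 = 19.86 mm

19.86 mm


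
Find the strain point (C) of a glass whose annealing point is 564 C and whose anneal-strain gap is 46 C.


Strain point = annealing point - difference:
  T_strain = 564 - 46 = 518 C

518 C


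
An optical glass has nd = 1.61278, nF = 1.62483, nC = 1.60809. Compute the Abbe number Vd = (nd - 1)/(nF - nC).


Abbe number formula: Vd = (nd - 1) / (nF - nC)
  nd - 1 = 1.61278 - 1 = 0.61278
  nF - nC = 1.62483 - 1.60809 = 0.01674
  Vd = 0.61278 / 0.01674 = 36.61

36.61


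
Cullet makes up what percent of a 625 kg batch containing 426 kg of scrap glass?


Cullet ratio = (cullet mass / total batch mass) * 100
  Ratio = 426 / 625 * 100 = 68.16%

68.16%


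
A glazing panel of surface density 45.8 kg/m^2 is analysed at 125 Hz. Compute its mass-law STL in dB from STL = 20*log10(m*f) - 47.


Mass law: STL = 20 * log10(m * f) - 47
  m * f = 45.8 * 125 = 5725
  log10(5725) = 3.75778
  STL = 20 * 3.75778 - 47 = 75.1556 - 47 = 28.2 dB

28.2 dB


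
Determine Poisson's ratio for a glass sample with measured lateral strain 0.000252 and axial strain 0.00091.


Poisson's ratio: nu = lateral strain / axial strain
  nu = 0.000252 / 0.00091 = 0.2769

0.2769


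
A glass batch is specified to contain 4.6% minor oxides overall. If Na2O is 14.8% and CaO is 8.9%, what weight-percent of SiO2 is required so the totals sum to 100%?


Known pieces sum to 100%:
  SiO2 = 100 - (others + Na2O + CaO)
  SiO2 = 100 - (4.6 + 14.8 + 8.9) = 71.7%

71.7%


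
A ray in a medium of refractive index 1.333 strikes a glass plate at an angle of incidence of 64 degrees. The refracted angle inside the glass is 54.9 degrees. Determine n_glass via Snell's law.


Apply Snell's law: n1 * sin(theta1) = n2 * sin(theta2)
  n2 = n1 * sin(theta1) / sin(theta2)
  sin(64) = 0.898794
  sin(54.9) = 0.81815
  n2 = 1.333 * 0.898794 / 0.81815 = 1.4644

1.4644


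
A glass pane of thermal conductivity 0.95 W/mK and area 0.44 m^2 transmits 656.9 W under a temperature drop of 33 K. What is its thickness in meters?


Fourier's law: t = k * A * dT / Q
  t = 0.95 * 0.44 * 33 / 656.9
  t = 13.794 / 656.9 = 0.021 m

0.021 m


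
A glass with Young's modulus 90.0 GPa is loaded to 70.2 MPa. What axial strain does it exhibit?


Rearrange E = sigma / epsilon:
  epsilon = sigma / E
  E (MPa) = 90.0 * 1000 = 90000
  epsilon = 70.2 / 90000 = 0.00078

0.00078


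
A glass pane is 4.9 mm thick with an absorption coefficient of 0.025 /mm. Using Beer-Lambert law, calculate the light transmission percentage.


Beer-Lambert law: T = exp(-alpha * thickness)
  exponent = -0.025 * 4.9 = -0.1225
  T = exp(-0.1225) = 0.8847
  Percentage = 0.8847 * 100 = 88.47%

88.47%


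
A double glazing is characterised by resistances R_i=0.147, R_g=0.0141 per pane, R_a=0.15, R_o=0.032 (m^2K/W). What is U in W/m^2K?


Total thermal resistance (series):
  R_total = R_in + R_glass + R_air + R_glass + R_out
  R_total = 0.147 + 0.0141 + 0.15 + 0.0141 + 0.032 = 0.3572 m^2K/W
U-value = 1 / R_total = 1 / 0.3572 = 2.8 W/m^2K

2.8 W/m^2K


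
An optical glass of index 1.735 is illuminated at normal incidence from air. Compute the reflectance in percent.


Fresnel reflectance at normal incidence:
  R = ((n - 1)/(n + 1))^2
  (n - 1)/(n + 1) = (1.735 - 1)/(1.735 + 1) = 0.268739
  R = 0.268739^2 = 0.0722207
  R(%) = 0.0722207 * 100 = 7.222%

7.222%


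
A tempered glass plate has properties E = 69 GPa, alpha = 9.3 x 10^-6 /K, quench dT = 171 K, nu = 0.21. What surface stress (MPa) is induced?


Tempering stress: sigma = E * alpha * dT / (1 - nu)
  E (MPa) = 69 * 1000 = 69000
  Numerator = 69000 * (9.3 x 10^-6) * 171 = 109.7307
  Denominator = 1 - 0.21 = 0.79
  sigma = 109.7307 / 0.79 = 138.9 MPa

138.9 MPa


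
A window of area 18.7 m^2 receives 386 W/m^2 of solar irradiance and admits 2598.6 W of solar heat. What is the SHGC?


Rearrange Q = Area * SHGC * Irradiance:
  SHGC = Q / (Area * Irradiance)
  SHGC = 2598.6 / (18.7 * 386) = 0.36

0.36


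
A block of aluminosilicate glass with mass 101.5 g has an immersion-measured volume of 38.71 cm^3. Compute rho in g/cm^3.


Use the definition of density:
  rho = mass / volume
  rho = 101.5 / 38.71 = 2.622 g/cm^3

2.622 g/cm^3


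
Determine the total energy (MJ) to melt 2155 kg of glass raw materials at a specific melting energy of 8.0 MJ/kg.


Total energy = mass * specific energy
  E = 2155 * 8.0 = 17240 MJ

17240 MJ


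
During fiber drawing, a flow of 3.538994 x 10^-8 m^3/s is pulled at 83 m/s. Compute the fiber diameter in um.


Cross-sectional area from continuity:
  A = Q / v = 3.538994 x 10^-8 / 83 = 4.263848 x 10^-10 m^2
Diameter from circular cross-section:
  d = sqrt(4A / pi) * 10^6 (m -> um)
  d = sqrt(4 * 4.263848 x 10^-10 / pi) * 10^6 = 23.3 um

23.3 um
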